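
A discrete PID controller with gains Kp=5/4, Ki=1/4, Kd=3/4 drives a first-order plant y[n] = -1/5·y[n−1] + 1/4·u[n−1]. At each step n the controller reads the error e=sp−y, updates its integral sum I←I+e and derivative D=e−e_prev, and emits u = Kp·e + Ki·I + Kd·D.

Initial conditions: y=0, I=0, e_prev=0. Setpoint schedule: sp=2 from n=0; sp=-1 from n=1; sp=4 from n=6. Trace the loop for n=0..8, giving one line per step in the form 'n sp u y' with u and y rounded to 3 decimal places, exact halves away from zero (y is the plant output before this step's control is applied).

0 2 4.500 0.000
1 -1 -5.781 1.125
2 -1 3.071 -1.670
3 -1 -5.095 1.102
4 -1 2.299 -1.494
5 -1 -4.852 0.874
6 4 12.794 -1.388
7 4 -2.249 3.476
8 4 12.180 -1.257

(exact arithmetic carried between steps; '≈' marks a value shown rounded to 6 d.p. or computed from one; I and e_prev carry over from the previous line; the table rounds u and y to 3 d.p., halves away from zero)
n=0: y=0, sp=2, e=sp−y=2; I=2, D=e−e_prev=2; u=5/4·2+1/4·2+3/4·2=4.5; next y=-1/5·0+1/4·4.5=1.125
n=1: y=1.125, sp=-1, e=sp−y=-2.125; I=-0.125, D=e−e_prev=-4.125; u=5/4·(-2.125)+1/4·(-0.125)+3/4·(-4.125)=-5.78125; next y=-1/5·1.125+1/4·(-5.78125)≈-1.670313
n=2: y≈-1.670313, sp=-1, e=sp−y≈0.670313; I≈0.545313, D=e−e_prev≈2.795313; u=5/4·0.670313+1/4·0.545313+3/4·2.795313≈3.070703; next y=-1/5·(-1.670313)+1/4·3.070703≈1.101738
n=3: y≈1.101738, sp=-1, e=sp−y≈-2.101738; I≈-1.556426, D=e−e_prev≈-2.772051; u=5/4·(-2.101738)+1/4·(-1.556426)+3/4·(-2.772051)≈-5.095317; next y=-1/5·1.101738+1/4·(-5.095317)≈-1.494177
n=4: y≈-1.494177, sp=-1, e=sp−y≈0.494177; I≈-1.062249, D=e−e_prev≈2.595915; u=5/4·0.494177+1/4·(-1.062249)+3/4·2.595915≈2.299096; next y=-1/5·(-1.494177)+1/4·2.299096≈0.873609
n=5: y≈0.873609, sp=-1, e=sp−y≈-1.873609; I≈-2.935858, D=e−e_prev≈-2.367786; u=5/4·(-1.873609)+1/4·(-2.935858)+3/4·(-2.367786)≈-4.851816; next y=-1/5·0.873609+1/4·(-4.851816)≈-1.387676
n=6: y≈-1.387676, sp=4, e=sp−y≈5.387676; I≈2.451818, D=e−e_prev≈7.261285; u=5/4·5.387676+1/4·2.451818+3/4·7.261285≈12.793513; next y=-1/5·(-1.387676)+1/4·12.793513≈3.475913
n=7: y≈3.475913, sp=4, e=sp−y≈0.524087; I≈2.975904, D=e−e_prev≈-4.863589; u=5/4·0.524087+1/4·2.975904+3/4·(-4.863589)≈-2.248608; next y=-1/5·3.475913+1/4·(-2.248608)≈-1.257335
n=8: y≈-1.257335, sp=4, e=sp−y≈5.257335; I≈8.233239, D=e−e_prev≈4.733248; u=5/4·5.257335+1/4·8.233239+3/4·4.733248≈12.179914; next y=-1/5·(-1.257335)+1/4·12.179914≈3.296445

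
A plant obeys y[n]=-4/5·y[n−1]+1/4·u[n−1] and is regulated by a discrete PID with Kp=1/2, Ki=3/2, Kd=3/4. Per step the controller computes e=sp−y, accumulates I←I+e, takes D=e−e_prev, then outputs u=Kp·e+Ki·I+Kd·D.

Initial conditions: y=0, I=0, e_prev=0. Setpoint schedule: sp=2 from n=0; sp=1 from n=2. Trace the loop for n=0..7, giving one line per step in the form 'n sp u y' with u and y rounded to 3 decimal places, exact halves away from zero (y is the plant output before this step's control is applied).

(exact arithmetic carried between steps; '≈' marks a value shown rounded to 6 d.p. or computed from one; I and e_prev carry over from the previous line; the table rounds u and y to 3 d.p., halves away from zero)
n=0: y=0, sp=2, e=sp−y=2; I=2, D=e−e_prev=2; u=1/2·2+3/2·2+3/4·2=5.5; next y=-4/5·0+1/4·5.5=1.375
n=1: y=1.375, sp=2, e=sp−y=0.625; I=2.625, D=e−e_prev=-1.375; u=1/2·0.625+3/2·2.625+3/4·(-1.375)=3.21875; next y=-4/5·1.375+1/4·3.21875≈-0.295313
n=2: y≈-0.295313, sp=1, e=sp−y≈1.295313; I≈3.920313, D=e−e_prev≈0.670313; u=1/2·1.295313+3/2·3.920313+3/4·0.670313≈7.030859; next y=-4/5·(-0.295313)+1/4·7.030859≈1.993965
n=3: y≈1.993965, sp=1, e=sp−y≈-0.993965; I≈2.926348, D=e−e_prev≈-2.289277; u=1/2·(-0.993965)+3/2·2.926348+3/4·(-2.289277)≈2.175581; next y=-4/5·1.993965+1/4·2.175581≈-1.051277
n=4: y≈-1.051277, sp=1, e=sp−y≈2.051277; I≈4.977624, D=e−e_prev≈3.045241; u=1/2·2.051277+3/2·4.977624+3/4·3.045241≈10.776006; next y=-4/5·(-1.051277)+1/4·10.776006≈3.535023
n=5: y≈3.535023, sp=1, e=sp−y≈-2.535023; I≈2.442602, D=e−e_prev≈-4.586299; u=1/2·(-2.535023)+3/2·2.442602+3/4·(-4.586299)≈-1.043334; next y=-4/5·3.535023+1/4·(-1.043334)≈-3.088852
n=6: y≈-3.088852, sp=1, e=sp−y≈4.088852; I≈6.531453, D=e−e_prev≈6.623874; u=1/2·4.088852+3/2·6.531453+3/4·6.623874≈16.809511; next y=-4/5·(-3.088852)+1/4·16.809511≈6.673459
n=7: y≈6.673459, sp=1, e=sp−y≈-5.673459; I≈0.857994, D=e−e_prev≈-9.762311; u=1/2·(-5.673459)+3/2·0.857994+3/4·(-9.762311)≈-8.871471; next y=-4/5·6.673459+1/4·(-8.871471)≈-7.556635

0 2 5.500 0.000
1 2 3.219 1.375
2 1 7.031 -0.295
3 1 2.176 1.994
4 1 10.776 -1.051
5 1 -1.043 3.535
6 1 16.810 -3.089
7 1 -8.871 6.673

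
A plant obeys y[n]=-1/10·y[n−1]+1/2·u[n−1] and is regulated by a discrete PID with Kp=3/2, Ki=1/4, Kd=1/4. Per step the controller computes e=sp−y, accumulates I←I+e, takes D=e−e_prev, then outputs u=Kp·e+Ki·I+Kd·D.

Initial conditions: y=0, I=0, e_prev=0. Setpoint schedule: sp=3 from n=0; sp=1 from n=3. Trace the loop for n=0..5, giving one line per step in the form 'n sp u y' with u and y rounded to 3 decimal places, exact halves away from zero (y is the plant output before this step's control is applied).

(exact arithmetic carried between steps; '≈' marks a value shown rounded to 6 d.p. or computed from one; I and e_prev carry over from the previous line; the table rounds u and y to 3 d.p., halves away from zero)
n=0: y=0, sp=3, e=sp−y=3; I=3, D=e−e_prev=3; u=3/2·3+1/4·3+1/4·3=6; next y=-1/10·0+1/2·6=3
n=1: y=3, sp=3, e=sp−y=0; I=3, D=e−e_prev=-3; u=3/2·0+1/4·3+1/4·(-3)=0; next y=-1/10·3+1/2·0=-0.3
n=2: y=-0.3, sp=3, e=sp−y=3.3; I=6.3, D=e−e_prev=3.3; u=3/2·3.3+1/4·6.3+1/4·3.3=7.35; next y=-1/10·(-0.3)+1/2·7.35=3.705
n=3: y=3.705, sp=1, e=sp−y=-2.705; I=3.595, D=e−e_prev=-6.005; u=3/2·(-2.705)+1/4·3.595+1/4·(-6.005)=-4.66; next y=-1/10·3.705+1/2·(-4.66)=-2.7005
n=4: y=-2.7005, sp=1, e=sp−y=3.7005; I=7.2955, D=e−e_prev=6.4055; u=3/2·3.7005+1/4·7.2955+1/4·6.4055=8.976; next y=-1/10·(-2.7005)+1/2·8.976=4.75805
n=5: y=4.75805, sp=1, e=sp−y=-3.75805; I=3.53745, D=e−e_prev=-7.45855; u=3/2·(-3.75805)+1/4·3.53745+1/4·(-7.45855)=-6.61735; next y=-1/10·4.75805+1/2·(-6.61735)=-3.78448

0 3 6.000 0.000
1 3 0.000 3.000
2 3 7.350 -0.300
3 1 -4.660 3.705
4 1 8.976 -2.701
5 1 -6.617 4.758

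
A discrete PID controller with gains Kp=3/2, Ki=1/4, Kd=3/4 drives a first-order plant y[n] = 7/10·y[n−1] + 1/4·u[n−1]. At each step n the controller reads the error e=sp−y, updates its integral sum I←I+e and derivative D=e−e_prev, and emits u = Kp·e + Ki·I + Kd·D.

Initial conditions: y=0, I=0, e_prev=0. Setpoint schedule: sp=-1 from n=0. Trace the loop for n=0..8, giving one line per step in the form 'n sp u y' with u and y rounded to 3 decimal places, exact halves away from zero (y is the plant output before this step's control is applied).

0 -1 -2.500 0.000
1 -1 -0.438 -0.625
2 -1 -1.195 -0.547
3 -1 -0.913 -0.682
4 -1 -1.034 -0.705
5 -1 -1.008 -0.752
6 -1 -1.040 -0.779
7 -1 -1.049 -0.805
8 -1 -1.066 -0.826

(exact arithmetic carried between steps; '≈' marks a value shown rounded to 6 d.p. or computed from one; I and e_prev carry over from the previous line; the table rounds u and y to 3 d.p., halves away from zero)
n=0: y=0, sp=-1, e=sp−y=-1; I=-1, D=e−e_prev=-1; u=3/2·(-1)+1/4·(-1)+3/4·(-1)=-2.5; next y=7/10·0+1/4·(-2.5)=-0.625
n=1: y=-0.625, sp=-1, e=sp−y=-0.375; I=-1.375, D=e−e_prev=0.625; u=3/2·(-0.375)+1/4·(-1.375)+3/4·0.625=-0.4375; next y=7/10·(-0.625)+1/4·(-0.4375)=-0.546875
n=2: y=-0.546875, sp=-1, e=sp−y=-0.453125; I=-1.828125, D=e−e_prev=-0.078125; u=3/2·(-0.453125)+1/4·(-1.828125)+3/4·(-0.078125)≈-1.195313; next y=7/10·(-0.546875)+1/4·(-1.195313)≈-0.681641
n=3: y≈-0.681641, sp=-1, e=sp−y≈-0.318359; I≈-2.146484, D=e−e_prev≈0.134766; u=3/2·(-0.318359)+1/4·(-2.146484)+3/4·0.134766≈-0.913086; next y=7/10·(-0.681641)+1/4·(-0.913086)≈-0.705420
n=4: y≈-0.705420, sp=-1, e=sp−y≈-0.294580; I≈-2.441064, D=e−e_prev≈0.023779; u=3/2·(-0.294580)+1/4·(-2.441064)+3/4·0.023779≈-1.034302; next y=7/10·(-0.705420)+1/4·(-1.034302)≈-0.752369
n=5: y≈-0.752369, sp=-1, e=sp−y≈-0.247631; I≈-2.688695, D=e−e_prev≈0.046949; u=3/2·(-0.247631)+1/4·(-2.688695)+3/4·0.046949≈-1.008408; next y=7/10·(-0.752369)+1/4·(-1.008408)≈-0.778760
n=6: y≈-0.778760, sp=-1, e=sp−y≈-0.221240; I≈-2.909935, D=e−e_prev≈0.026391; u=3/2·(-0.221240)+1/4·(-2.909935)+3/4·0.026391≈-1.039550; next y=7/10·(-0.778760)+1/4·(-1.039550)≈-0.805020
n=7: y≈-0.805020, sp=-1, e=sp−y≈-0.194980; I≈-3.104915, D=e−e_prev≈0.026259; u=3/2·(-0.194980)+1/4·(-3.104915)+3/4·0.026259≈-1.049005; next y=7/10·(-0.805020)+1/4·(-1.049005)≈-0.825765
n=8: y≈-0.825765, sp=-1, e=sp−y≈-0.174235; I≈-3.279150, D=e−e_prev≈0.020745; u=3/2·(-0.174235)+1/4·(-3.279150)+3/4·0.020745≈-1.065581; next y=7/10·(-0.825765)+1/4·(-1.065581)≈-0.844431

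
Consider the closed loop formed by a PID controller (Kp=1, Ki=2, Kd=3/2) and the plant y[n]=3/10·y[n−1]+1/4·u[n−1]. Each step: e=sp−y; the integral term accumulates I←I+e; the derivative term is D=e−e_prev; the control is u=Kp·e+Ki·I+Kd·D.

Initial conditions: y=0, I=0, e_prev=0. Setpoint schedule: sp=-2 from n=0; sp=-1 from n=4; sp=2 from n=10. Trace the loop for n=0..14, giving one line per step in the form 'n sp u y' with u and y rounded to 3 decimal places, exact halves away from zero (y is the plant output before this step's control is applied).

(exact arithmetic carried between steps; '≈' marks a value shown rounded to 6 d.p. or computed from one; I and e_prev carry over from the previous line; the table rounds u and y to 3 d.p., halves away from zero)
n=0: y=0, sp=-2, e=sp−y=-2; I=-2, D=e−e_prev=-2; u=1·(-2)+2·(-2)+3/2·(-2)=-9; next y=3/10·0+1/4·(-9)=-2.25
n=1: y=-2.25, sp=-2, e=sp−y=0.25; I=-1.75, D=e−e_prev=2.25; u=1·0.25+2·(-1.75)+3/2·2.25=0.125; next y=3/10·(-2.25)+1/4·0.125=-0.64375
n=2: y=-0.64375, sp=-2, e=sp−y=-1.35625; I=-3.10625, D=e−e_prev=-1.60625; u=1·(-1.35625)+2·(-3.10625)+3/2·(-1.60625)=-9.978125; next y=3/10·(-0.64375)+1/4·(-9.978125)≈-2.687656
n=3: y≈-2.687656, sp=-2, e=sp−y≈0.687656; I≈-2.418594, D=e−e_prev≈2.043906; u=1·0.687656+2·(-2.418594)+3/2·2.043906≈-1.083672; next y=3/10·(-2.687656)+1/4·(-1.083672)≈-1.077215
n=4: y≈-1.077215, sp=-1, e=sp−y≈0.077215; I≈-2.341379, D=e−e_prev≈-0.610441; u=1·0.077215+2·(-2.341379)+3/2·(-0.610441)≈-5.521205; next y=3/10·(-1.077215)+1/4·(-5.521205)≈-1.703466
n=5: y≈-1.703466, sp=-1, e=sp−y≈0.703466; I≈-1.637913, D=e−e_prev≈0.626251; u=1·0.703466+2·(-1.637913)+3/2·0.626251≈-1.632984; next y=3/10·(-1.703466)+1/4·(-1.632984)≈-0.919286
n=6: y≈-0.919286, sp=-1, e=sp−y≈-0.080714; I≈-1.718627, D=e−e_prev≈-0.784180; u=1·(-0.080714)+2·(-1.718627)+3/2·(-0.784180)≈-4.694239; next y=3/10·(-0.919286)+1/4·(-4.694239)≈-1.449345
n=7: y≈-1.449345, sp=-1, e=sp−y≈0.449345; I≈-1.269282, D=e−e_prev≈0.530060; u=1·0.449345+2·(-1.269282)+3/2·0.530060≈-1.294129; next y=3/10·(-1.449345)+1/4·(-1.294129)≈-0.758336
n=8: y≈-0.758336, sp=-1, e=sp−y≈-0.241664; I≈-1.510946, D=e−e_prev≈-0.691010; u=1·(-0.241664)+2·(-1.510946)+3/2·(-0.691010)≈-4.300071; next y=3/10·(-0.758336)+1/4·(-4.300071)≈-1.302518
n=9: y≈-1.302518, sp=-1, e=sp−y≈0.302518; I≈-1.208428, D=e−e_prev≈0.544183; u=1·0.302518+2·(-1.208428)+3/2·0.544183≈-1.298063; next y=3/10·(-1.302518)+1/4·(-1.298063)≈-0.715271
n=10: y≈-0.715271, sp=2, e=sp−y≈2.715271; I≈1.506844, D=e−e_prev≈2.412753; u=1·2.715271+2·1.506844+3/2·2.412753≈9.348088; next y=3/10·(-0.715271)+1/4·9.348088≈2.122441
n=11: y≈2.122441, sp=2, e=sp−y≈-0.122441; I≈1.384403, D=e−e_prev≈-2.837712; u=1·(-0.122441)+2·1.384403+3/2·(-2.837712)≈-1.610202; next y=3/10·2.122441+1/4·(-1.610202)≈0.234182
n=12: y≈0.234182, sp=2, e=sp−y≈1.765818; I≈3.150221, D=e−e_prev≈1.888259; u=1·1.765818+2·3.150221+3/2·1.888259≈10.898650; next y=3/10·0.234182+1/4·10.898650≈2.794917
n=13: y≈2.794917, sp=2, e=sp−y≈-0.794917; I≈2.355305, D=e−e_prev≈-2.560735; u=1·(-0.794917)+2·2.355305+3/2·(-2.560735)≈0.074589; next y=3/10·2.794917+1/4·0.074589≈0.857122
n=14: y≈0.857122, sp=2, e=sp−y≈1.142878; I≈3.498182, D=e−e_prev≈1.937795; u=1·1.142878+2·3.498182+3/2·1.937795≈11.045934; next y=3/10·0.857122+1/4·11.045934≈3.018620

0 -2 -9.000 0.000
1 -2 0.125 -2.250
2 -2 -9.978 -0.644
3 -2 -1.084 -2.688
4 -1 -5.521 -1.077
5 -1 -1.633 -1.703
6 -1 -4.694 -0.919
7 -1 -1.294 -1.449
8 -1 -4.300 -0.758
9 -1 -1.298 -1.303
10 2 9.348 -0.715
11 2 -1.610 2.122
12 2 10.899 0.234
13 2 0.075 2.795
14 2 11.046 0.857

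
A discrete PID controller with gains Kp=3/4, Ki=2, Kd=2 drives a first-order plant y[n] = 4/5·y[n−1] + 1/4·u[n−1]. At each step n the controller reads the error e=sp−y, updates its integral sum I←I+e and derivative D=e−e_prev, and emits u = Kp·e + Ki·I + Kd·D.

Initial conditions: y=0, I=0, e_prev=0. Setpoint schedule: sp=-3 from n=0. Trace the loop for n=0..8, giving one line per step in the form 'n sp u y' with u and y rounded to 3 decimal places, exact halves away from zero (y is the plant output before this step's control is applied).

0 -3 -14.250 0.000
1 -3 2.672 -3.563
2 -3 -9.885 -2.182
3 -3 0.906 -4.217
4 -3 -5.812 -3.147
5 -3 0.534 -3.971
6 -3 -3.578 -3.043
7 -3 -0.279 -3.329
8 -3 -3.024 -2.733

(exact arithmetic carried between steps; '≈' marks a value shown rounded to 6 d.p. or computed from one; I and e_prev carry over from the previous line; the table rounds u and y to 3 d.p., halves away from zero)
n=0: y=0, sp=-3, e=sp−y=-3; I=-3, D=e−e_prev=-3; u=3/4·(-3)+2·(-3)+2·(-3)=-14.25; next y=4/5·0+1/4·(-14.25)=-3.5625
n=1: y=-3.5625, sp=-3, e=sp−y=0.5625; I=-2.4375, D=e−e_prev=3.5625; u=3/4·0.5625+2·(-2.4375)+2·3.5625=2.671875; next y=4/5·(-3.5625)+1/4·2.671875≈-2.182031
n=2: y≈-2.182031, sp=-3, e=sp−y≈-0.817969; I≈-3.255469, D=e−e_prev≈-1.380469; u=3/4·(-0.817969)+2·(-3.255469)+2·(-1.380469)≈-9.885352; next y=4/5·(-2.182031)+1/4·(-9.885352)≈-4.216963
n=3: y≈-4.216963, sp=-3, e=sp−y≈1.216963; I≈-2.038506, D=e−e_prev≈2.034932; u=3/4·1.216963+2·(-2.038506)+2·2.034932≈0.905574; next y=4/5·(-4.216963)+1/4·0.905574≈-3.147177
n=4: y≈-3.147177, sp=-3, e=sp−y≈0.147177; I≈-1.891329, D=e−e_prev≈-1.069786; u=3/4·0.147177+2·(-1.891329)+2·(-1.069786)≈-5.811847; next y=4/5·(-3.147177)+1/4·(-5.811847)≈-3.970703
n=5: y≈-3.970703, sp=-3, e=sp−y≈0.970703; I≈-0.920626, D=e−e_prev≈0.823526; u=3/4·0.970703+2·(-0.920626)+2·0.823526≈0.533829; next y=4/5·(-3.970703)+1/4·0.533829≈-3.043105
n=6: y≈-3.043105, sp=-3, e=sp−y≈0.043105; I≈-0.877520, D=e−e_prev≈-0.927598; u=3/4·0.043105+2·(-0.877520)+2·(-0.927598)≈-3.577907; next y=4/5·(-3.043105)+1/4·(-3.577907)≈-3.328961
n=7: y≈-3.328961, sp=-3, e=sp−y≈0.328961; I≈-0.548559, D=e−e_prev≈0.285856; u=3/4·0.328961+2·(-0.548559)+2·0.285856≈-0.278686; next y=4/5·(-3.328961)+1/4·(-0.278686)≈-2.732840
n=8: y≈-2.732840, sp=-3, e=sp−y≈-0.267160; I≈-0.815719, D=e−e_prev≈-0.596121; u=3/4·(-0.267160)+2·(-0.815719)+2·(-0.596121)≈-3.024049; next y=4/5·(-2.732840)+1/4·(-3.024049)≈-2.942284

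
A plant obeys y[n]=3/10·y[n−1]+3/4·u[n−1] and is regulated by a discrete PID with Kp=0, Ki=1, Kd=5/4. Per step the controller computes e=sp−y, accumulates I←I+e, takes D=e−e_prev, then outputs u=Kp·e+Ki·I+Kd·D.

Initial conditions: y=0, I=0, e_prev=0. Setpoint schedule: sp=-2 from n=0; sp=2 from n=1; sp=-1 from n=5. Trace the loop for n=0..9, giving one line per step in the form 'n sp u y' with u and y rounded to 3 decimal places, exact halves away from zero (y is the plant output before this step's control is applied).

(exact arithmetic carried between steps; '≈' marks a value shown rounded to 6 d.p. or computed from one; I and e_prev carry over from the previous line; the table rounds u and y to 3 d.p., halves away from zero)
n=0: y=0, sp=-2, e=sp−y=-2; I=-2, D=e−e_prev=-2; u=0·(-2)+1·(-2)+5/4·(-2)=-4.5; next y=3/10·0+3/4·(-4.5)=-3.375
n=1: y=-3.375, sp=2, e=sp−y=5.375; I=3.375, D=e−e_prev=7.375; u=0·5.375+1·3.375+5/4·7.375=12.59375; next y=3/10·(-3.375)+3/4·12.59375≈8.432813
n=2: y≈8.432813, sp=2, e=sp−y≈-6.432813; I≈-3.057813, D=e−e_prev≈-11.807813; u=0·(-6.432813)+1·(-3.057813)+5/4·(-11.807813)≈-17.817578; next y=3/10·8.432813+3/4·(-17.817578)≈-10.833340
n=3: y≈-10.833340, sp=2, e=sp−y≈12.833340; I≈9.775527, D=e−e_prev≈19.266152; u=0·12.833340+1·9.775527+5/4·19.266152≈33.858218; next y=3/10·(-10.833340)+3/4·33.858218≈22.143661
n=4: y≈22.143661, sp=2, e=sp−y≈-20.143661; I≈-10.368134, D=e−e_prev≈-32.977001; u=0·(-20.143661)+1·(-10.368134)+5/4·(-32.977001)≈-51.589386; next y=3/10·22.143661+3/4·(-51.589386)≈-32.048941
n=5: y≈-32.048941, sp=-1, e=sp−y≈31.048941; I≈20.680807, D=e−e_prev≈51.192602; u=0·31.048941+1·20.680807+5/4·51.192602≈84.671559; next y=3/10·(-32.048941)+3/4·84.671559≈53.888987
n=6: y≈53.888987, sp=-1, e=sp−y≈-54.888987; I≈-34.208181, D=e−e_prev≈-85.937928; u=0·(-54.888987)+1·(-34.208181)+5/4·(-85.937928)≈-141.630591; next y=3/10·53.888987+3/4·(-141.630591)≈-90.056247
n=7: y≈-90.056247, sp=-1, e=sp−y≈89.056247; I≈54.848066, D=e−e_prev≈143.945234; u=0·89.056247+1·54.848066+5/4·143.945234≈234.779609; next y=3/10·(-90.056247)+3/4·234.779609≈149.067833
n=8: y≈149.067833, sp=-1, e=sp−y≈-150.067833; I≈-95.219766, D=e−e_prev≈-239.124079; u=0·(-150.067833)+1·(-95.219766)+5/4·(-239.124079)≈-394.124866; next y=3/10·149.067833+3/4·(-394.124866)≈-250.873299
n=9: y≈-250.873299, sp=-1, e=sp−y≈249.873299; I≈154.653533, D=e−e_prev≈399.941132; u=0·249.873299+1·154.653533+5/4·399.941132≈654.579948; next y=3/10·(-250.873299)+3/4·654.579948≈415.672971

0 -2 -4.500 0.000
1 2 12.594 -3.375
2 2 -17.818 8.433
3 2 33.858 -10.833
4 2 -51.589 22.144
5 -1 84.672 -32.049
6 -1 -141.631 53.889
7 -1 234.780 -90.056
8 -1 -394.125 149.068
9 -1 654.580 -250.873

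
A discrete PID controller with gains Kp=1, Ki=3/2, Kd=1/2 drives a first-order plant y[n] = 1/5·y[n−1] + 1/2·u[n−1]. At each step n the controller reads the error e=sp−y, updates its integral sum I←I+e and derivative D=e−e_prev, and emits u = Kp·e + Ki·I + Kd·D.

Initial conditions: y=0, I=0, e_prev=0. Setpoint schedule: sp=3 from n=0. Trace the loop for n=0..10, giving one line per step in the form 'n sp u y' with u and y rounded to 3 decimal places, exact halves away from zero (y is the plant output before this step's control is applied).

0 3 9.000 0.000
1 3 -1.500 4.500
2 3 11.550 0.150
3 3 -3.315 5.805
4 3 14.210 -0.497
5 3 -6.202 7.005
6 3 17.657 -1.700
7 3 -10.211 8.489
8 3 22.340 -3.408
9 3 -15.685 10.488
10 3 28.730 -5.745

(exact arithmetic carried between steps; '≈' marks a value shown rounded to 6 d.p. or computed from one; I and e_prev carry over from the previous line; the table rounds u and y to 3 d.p., halves away from zero)
n=0: y=0, sp=3, e=sp−y=3; I=3, D=e−e_prev=3; u=1·3+3/2·3+1/2·3=9; next y=1/5·0+1/2·9=4.5
n=1: y=4.5, sp=3, e=sp−y=-1.5; I=1.5, D=e−e_prev=-4.5; u=1·(-1.5)+3/2·1.5+1/2·(-4.5)=-1.5; next y=1/5·4.5+1/2·(-1.5)=0.15
n=2: y=0.15, sp=3, e=sp−y=2.85; I=4.35, D=e−e_prev=4.35; u=1·2.85+3/2·4.35+1/2·4.35=11.55; next y=1/5·0.15+1/2·11.55=5.805
n=3: y=5.805, sp=3, e=sp−y=-2.805; I=1.545, D=e−e_prev=-5.655; u=1·(-2.805)+3/2·1.545+1/2·(-5.655)=-3.315; next y=1/5·5.805+1/2·(-3.315)=-0.4965
n=4: y=-0.4965, sp=3, e=sp−y=3.4965; I=5.0415, D=e−e_prev=6.3015; u=1·3.4965+3/2·5.0415+1/2·6.3015=14.2095; next y=1/5·(-0.4965)+1/2·14.2095=7.00545
n=5: y=7.00545, sp=3, e=sp−y=-4.00545; I=1.03605, D=e−e_prev=-7.50195; u=1·(-4.00545)+3/2·1.03605+1/2·(-7.50195)=-6.20235; next y=1/5·7.00545+1/2·(-6.20235)=-1.700085
n=6: y=-1.700085, sp=3, e=sp−y=4.700085; I=5.736135, D=e−e_prev=8.705535; u=1·4.700085+3/2·5.736135+1/2·8.705535=17.657055; next y=1/5·(-1.700085)+1/2·17.657055≈8.488511
n=7: y≈8.488511, sp=3, e=sp−y≈-5.488511; I≈0.247625, D=e−e_prev≈-10.188596; u=1·(-5.488511)+3/2·0.247625+1/2·(-10.188596)≈-10.211372; next y=1/5·8.488511+1/2·(-10.211372)≈-3.407984
n=8: y≈-3.407984, sp=3, e=sp−y≈6.407984; I≈6.655608, D=e−e_prev≈11.896494; u=1·6.407984+3/2·6.655608+1/2·11.896494≈22.339643; next y=1/5·(-3.407984)+1/2·22.339643≈10.488225
n=9: y≈10.488225, sp=3, e=sp−y≈-7.488225; I≈-0.832617, D=e−e_prev≈-13.896208; u=1·(-7.488225)+3/2·(-0.832617)+1/2·(-13.896208)≈-15.685254; next y=1/5·10.488225+1/2·(-15.685254)≈-5.744982
n=10: y≈-5.744982, sp=3, e=sp−y≈8.744982; I≈7.912365, D=e−e_prev≈16.233207; u=1·8.744982+3/2·7.912365+1/2·16.233207≈28.730133; next y=1/5·(-5.744982)+1/2·28.730133≈13.216070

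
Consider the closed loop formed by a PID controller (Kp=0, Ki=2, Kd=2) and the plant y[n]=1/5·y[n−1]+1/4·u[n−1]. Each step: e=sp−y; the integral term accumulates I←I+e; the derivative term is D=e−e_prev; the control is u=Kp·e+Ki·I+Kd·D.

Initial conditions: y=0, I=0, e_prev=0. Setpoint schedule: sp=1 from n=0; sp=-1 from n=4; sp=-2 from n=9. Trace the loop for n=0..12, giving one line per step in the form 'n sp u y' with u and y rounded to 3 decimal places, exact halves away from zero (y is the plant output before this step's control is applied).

0 1 4.000 0.000
1 1 0.000 1.000
2 1 5.200 0.200
3 1 0.640 1.340
4 -1 -2.112 0.428
5 -1 0.690 -0.442
6 -1 -4.272 0.084
7 -1 -0.847 -1.051
8 -1 -5.531 -0.422
9 -2 -5.248 -1.467
10 -2 -5.851 -1.605
11 -2 -6.203 -1.784
12 -2 -6.498 -1.907

(exact arithmetic carried between steps; '≈' marks a value shown rounded to 6 d.p. or computed from one; I and e_prev carry over from the previous line; the table rounds u and y to 3 d.p., halves away from zero)
n=0: y=0, sp=1, e=sp−y=1; I=1, D=e−e_prev=1; u=0·1+2·1+2·1=4; next y=1/5·0+1/4·4=1
n=1: y=1, sp=1, e=sp−y=0; I=1, D=e−e_prev=-1; u=0·0+2·1+2·(-1)=0; next y=1/5·1+1/4·0=0.2
n=2: y=0.2, sp=1, e=sp−y=0.8; I=1.8, D=e−e_prev=0.8; u=0·0.8+2·1.8+2·0.8=5.2; next y=1/5·0.2+1/4·5.2=1.34
n=3: y=1.34, sp=1, e=sp−y=-0.34; I=1.46, D=e−e_prev=-1.14; u=0·(-0.34)+2·1.46+2·(-1.14)=0.64; next y=1/5·1.34+1/4·0.64=0.428
n=4: y=0.428, sp=-1, e=sp−y=-1.428; I=0.032, D=e−e_prev=-1.088; u=0·(-1.428)+2·0.032+2·(-1.088)=-2.112; next y=1/5·0.428+1/4·(-2.112)=-0.4424
n=5: y=-0.4424, sp=-1, e=sp−y=-0.5576; I=-0.5256, D=e−e_prev=0.8704; u=0·(-0.5576)+2·(-0.5256)+2·0.8704=0.6896; next y=1/5·(-0.4424)+1/4·0.6896=0.08392
n=6: y=0.08392, sp=-1, e=sp−y=-1.08392; I=-1.60952, D=e−e_prev=-0.52632; u=0·(-1.08392)+2·(-1.60952)+2·(-0.52632)=-4.27168; next y=1/5·0.08392+1/4·(-4.27168)=-1.051136
n=7: y=-1.051136, sp=-1, e=sp−y=0.051136; I=-1.558384, D=e−e_prev=1.135056; u=0·0.051136+2·(-1.558384)+2·1.135056=-0.846656; next y=1/5·(-1.051136)+1/4·(-0.846656)≈-0.421891
n=8: y≈-0.421891, sp=-1, e=sp−y≈-0.578109; I≈-2.136493, D=e−e_prev≈-0.629245; u=0·(-0.578109)+2·(-2.136493)+2·(-0.629245)≈-5.531475; next y=1/5·(-0.421891)+1/4·(-5.531475)≈-1.467247
n=9: y≈-1.467247, sp=-2, e=sp−y≈-0.532753; I≈-2.669246, D=e−e_prev≈0.045356; u=0·(-0.532753)+2·(-2.669246)+2·0.045356≈-5.247780; next y=1/5·(-1.467247)+1/4·(-5.247780)≈-1.605394
n=10: y≈-1.605394, sp=-2, e=sp−y≈-0.394606; I≈-3.063851, D=e−e_prev≈0.138147; u=0·(-0.394606)+2·(-3.063851)+2·0.138147≈-5.851408; next y=1/5·(-1.605394)+1/4·(-5.851408)≈-1.783931
n=11: y≈-1.783931, sp=-2, e=sp−y≈-0.216069; I≈-3.279920, D=e−e_prev≈0.178537; u=0·(-0.216069)+2·(-3.279920)+2·0.178537≈-6.202768; next y=1/5·(-1.783931)+1/4·(-6.202768)≈-1.907478
n=12: y≈-1.907478, sp=-2, e=sp−y≈-0.092522; I≈-3.372442, D=e−e_prev≈0.123547; u=0·(-0.092522)+2·(-3.372442)+2·0.123547≈-6.497790; next y=1/5·(-1.907478)+1/4·(-6.497790)≈-2.005943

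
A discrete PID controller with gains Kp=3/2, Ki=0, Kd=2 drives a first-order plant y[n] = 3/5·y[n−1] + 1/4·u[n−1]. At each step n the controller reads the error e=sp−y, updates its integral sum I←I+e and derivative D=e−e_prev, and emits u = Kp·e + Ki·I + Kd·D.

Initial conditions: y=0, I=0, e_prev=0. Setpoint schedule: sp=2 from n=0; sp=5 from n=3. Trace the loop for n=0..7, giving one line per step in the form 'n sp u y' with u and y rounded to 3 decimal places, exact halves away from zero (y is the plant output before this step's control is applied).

(exact arithmetic carried between steps; '≈' marks a value shown rounded to 6 d.p. or computed from one; I and e_prev carry over from the previous line; the table rounds u and y to 3 d.p., halves away from zero)
n=0: y=0, sp=2, e=sp−y=2; I=2, D=e−e_prev=2; u=3/2·2+0·2+2·2=7; next y=3/5·0+1/4·7=1.75
n=1: y=1.75, sp=2, e=sp−y=0.25; I=2.25, D=e−e_prev=-1.75; u=3/2·0.25+0·2.25+2·(-1.75)=-3.125; next y=3/5·1.75+1/4·(-3.125)=0.26875
n=2: y=0.26875, sp=2, e=sp−y=1.73125; I=3.98125, D=e−e_prev=1.48125; u=3/2·1.73125+0·3.98125+2·1.48125=5.559375; next y=3/5·0.26875+1/4·5.559375≈1.551094
n=3: y≈1.551094, sp=5, e=sp−y≈3.448906; I≈7.430156, D=e−e_prev≈1.717656; u=3/2·3.448906+0·7.430156+2·1.717656≈8.608672; next y=3/5·1.551094+1/4·8.608672≈3.082824
n=4: y≈3.082824, sp=5, e=sp−y≈1.917176; I≈9.347332, D=e−e_prev≈-1.531730; u=3/2·1.917176+0·9.347332+2·(-1.531730)≈-0.187697; next y=3/5·3.082824+1/4·(-0.187697)≈1.802770
n=5: y≈1.802770, sp=5, e=sp−y≈3.197230; I≈12.544562, D=e−e_prev≈1.280054; u=3/2·3.197230+0·12.544562+2·1.280054≈7.355953; next y=3/5·1.802770+1/4·7.355953≈2.920650
n=6: y≈2.920650, sp=5, e=sp−y≈2.079350; I≈14.623912, D=e−e_prev≈-1.117880; u=3/2·2.079350+0·14.623912+2·(-1.117880)≈0.883264; next y=3/5·2.920650+1/4·0.883264≈1.973206
n=7: y≈1.973206, sp=5, e=sp−y≈3.026794; I≈17.650705, D=e−e_prev≈0.947444; u=3/2·3.026794+0·17.650705+2·0.947444≈6.435079; next y=3/5·1.973206+1/4·6.435079≈2.792693

0 2 7.000 0.000
1 2 -3.125 1.750
2 2 5.559 0.269
3 5 8.609 1.551
4 5 -0.188 3.083
5 5 7.356 1.803
6 5 0.883 2.921
7 5 6.435 1.973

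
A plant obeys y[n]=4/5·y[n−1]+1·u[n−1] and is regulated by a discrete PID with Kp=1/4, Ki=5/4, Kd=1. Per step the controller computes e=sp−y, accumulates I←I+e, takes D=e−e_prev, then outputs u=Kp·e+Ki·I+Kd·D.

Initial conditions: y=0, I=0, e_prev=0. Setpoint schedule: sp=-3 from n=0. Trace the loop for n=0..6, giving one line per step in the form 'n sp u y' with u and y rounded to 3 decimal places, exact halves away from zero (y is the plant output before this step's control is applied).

0 -3 -7.500 0.000
1 -3 10.500 -7.500
2 -3 -21.375 4.500
3 -3 36.938 -17.775
4 -3 -68.100 22.718
5 -3 121.854 -49.926
6 -3 -221.731 81.914

(exact arithmetic carried between steps; '≈' marks a value shown rounded to 6 d.p. or computed from one; I and e_prev carry over from the previous line; the table rounds u and y to 3 d.p., halves away from zero)
n=0: y=0, sp=-3, e=sp−y=-3; I=-3, D=e−e_prev=-3; u=1/4·(-3)+5/4·(-3)+1·(-3)=-7.5; next y=4/5·0+1·(-7.5)=-7.5
n=1: y=-7.5, sp=-3, e=sp−y=4.5; I=1.5, D=e−e_prev=7.5; u=1/4·4.5+5/4·1.5+1·7.5=10.5; next y=4/5·(-7.5)+1·10.5=4.5
n=2: y=4.5, sp=-3, e=sp−y=-7.5; I=-6, D=e−e_prev=-12; u=1/4·(-7.5)+5/4·(-6)+1·(-12)=-21.375; next y=4/5·4.5+1·(-21.375)=-17.775
n=3: y=-17.775, sp=-3, e=sp−y=14.775; I=8.775, D=e−e_prev=22.275; u=1/4·14.775+5/4·8.775+1·22.275=36.9375; next y=4/5·(-17.775)+1·36.9375=22.7175
n=4: y=22.7175, sp=-3, e=sp−y=-25.7175; I=-16.9425, D=e−e_prev=-40.4925; u=1/4·(-25.7175)+5/4·(-16.9425)+1·(-40.4925)=-68.1; next y=4/5·22.7175+1·(-68.1)=-49.926
n=5: y=-49.926, sp=-3, e=sp−y=46.926; I=29.9835, D=e−e_prev=72.6435; u=1/4·46.926+5/4·29.9835+1·72.6435=121.854375; next y=4/5·(-49.926)+1·121.854375=81.913575
n=6: y=81.913575, sp=-3, e=sp−y=-84.913575; I=-54.930075, D=e−e_prev=-131.839575; u=1/4·(-84.913575)+5/4·(-54.930075)+1·(-131.839575)≈-221.730563; next y=4/5·81.913575+1·(-221.730563)≈-156.199703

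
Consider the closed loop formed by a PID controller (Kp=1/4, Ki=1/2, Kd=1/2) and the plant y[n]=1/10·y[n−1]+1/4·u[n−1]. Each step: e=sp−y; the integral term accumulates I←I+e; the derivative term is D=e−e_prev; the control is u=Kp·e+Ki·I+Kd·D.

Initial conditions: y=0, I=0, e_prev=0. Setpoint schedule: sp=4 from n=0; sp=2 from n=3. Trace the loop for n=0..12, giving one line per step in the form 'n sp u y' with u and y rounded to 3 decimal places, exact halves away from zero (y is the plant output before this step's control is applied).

0 4 5.000 0.000
1 4 3.438 1.250
2 4 5.770 0.984
3 2 3.949 1.541
4 2 5.956 1.141
5 2 5.608 1.603
6 2 6.089 1.562
7 2 6.142 1.678
8 2 6.330 1.703
9 2 6.429 1.753
10 2 6.540 1.782
11 2 6.625 1.813
12 2 6.703 1.838

(exact arithmetic carried between steps; '≈' marks a value shown rounded to 6 d.p. or computed from one; I and e_prev carry over from the previous line; the table rounds u and y to 3 d.p., halves away from zero)
n=0: y=0, sp=4, e=sp−y=4; I=4, D=e−e_prev=4; u=1/4·4+1/2·4+1/2·4=5; next y=1/10·0+1/4·5=1.25
n=1: y=1.25, sp=4, e=sp−y=2.75; I=6.75, D=e−e_prev=-1.25; u=1/4·2.75+1/2·6.75+1/2·(-1.25)=3.4375; next y=1/10·1.25+1/4·3.4375=0.984375
n=2: y=0.984375, sp=4, e=sp−y=3.015625; I=9.765625, D=e−e_prev=0.265625; u=1/4·3.015625+1/2·9.765625+1/2·0.265625≈5.769531; next y=1/10·0.984375+1/4·5.769531≈1.540820
n=3: y≈1.540820, sp=2, e=sp−y≈0.459180; I≈10.224805, D=e−e_prev≈-2.556445; u=1/4·0.459180+1/2·10.224805+1/2·(-2.556445)≈3.948975; next y=1/10·1.540820+1/4·3.948975≈1.141326
n=4: y≈1.141326, sp=2, e=sp−y≈0.858674; I≈11.083479, D=e−e_prev≈0.399495; u=1/4·0.858674+1/2·11.083479+1/2·0.399495≈5.956155; next y=1/10·1.141326+1/4·5.956155≈1.603171
n=5: y≈1.603171, sp=2, e=sp−y≈0.396829; I≈11.480308, D=e−e_prev≈-0.461846; u=1/4·0.396829+1/2·11.480308+1/2·(-0.461846)≈5.608438; next y=1/10·1.603171+1/4·5.608438≈1.562427
n=6: y≈1.562427, sp=2, e=sp−y≈0.437573; I≈11.917881, D=e−e_prev≈0.040745; u=1/4·0.437573+1/2·11.917881+1/2·0.040745≈6.088706; next y=1/10·1.562427+1/4·6.088706≈1.678419
n=7: y≈1.678419, sp=2, e=sp−y≈0.321581; I≈12.239462, D=e−e_prev≈-0.115993; u=1/4·0.321581+1/2·12.239462+1/2·(-0.115993)≈6.142130; next y=1/10·1.678419+1/4·6.142130≈1.703374
n=8: y≈1.703374, sp=2, e=sp−y≈0.296626; I≈12.536087, D=e−e_prev≈-0.024955; u=1/4·0.296626+1/2·12.536087+1/2·(-0.024955)≈6.329723; next y=1/10·1.703374+1/4·6.329723≈1.752768
n=9: y≈1.752768, sp=2, e=sp−y≈0.247232; I≈12.783319, D=e−e_prev≈-0.049394; u=1/4·0.247232+1/2·12.783319+1/2·(-0.049394)≈6.428771; next y=1/10·1.752768+1/4·6.428771≈1.782470
n=10: y≈1.782470, sp=2, e=sp−y≈0.217530; I≈13.000850, D=e−e_prev≈-0.029701; u=1/4·0.217530+1/2·13.000850+1/2·(-0.029701)≈6.539957; next y=1/10·1.782470+1/4·6.539957≈1.813236
n=11: y≈1.813236, sp=2, e=sp−y≈0.186764; I≈13.187614, D=e−e_prev≈-0.030767; u=1/4·0.186764+1/2·13.187614+1/2·(-0.030767)≈6.625114; next y=1/10·1.813236+1/4·6.625114≈1.837602
n=12: y≈1.837602, sp=2, e=sp−y≈0.162398; I≈13.350011, D=e−e_prev≈-0.024366; u=1/4·0.162398+1/2·13.350011+1/2·(-0.024366)≈6.703422; next y=1/10·1.837602+1/4·6.703422≈1.859616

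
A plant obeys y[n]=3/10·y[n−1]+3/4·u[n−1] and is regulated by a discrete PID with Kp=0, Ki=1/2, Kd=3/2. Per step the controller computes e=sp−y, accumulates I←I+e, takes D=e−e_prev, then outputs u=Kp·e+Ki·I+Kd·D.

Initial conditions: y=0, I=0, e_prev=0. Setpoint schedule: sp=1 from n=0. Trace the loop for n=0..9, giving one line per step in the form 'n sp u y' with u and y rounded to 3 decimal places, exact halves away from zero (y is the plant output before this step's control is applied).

(exact arithmetic carried between steps; '≈' marks a value shown rounded to 6 d.p. or computed from one; I and e_prev carry over from the previous line; the table rounds u and y to 3 d.p., halves away from zero)
n=0: y=0, sp=1, e=sp−y=1; I=1, D=e−e_prev=1; u=0·1+1/2·1+3/2·1=2; next y=3/10·0+3/4·2=1.5
n=1: y=1.5, sp=1, e=sp−y=-0.5; I=0.5, D=e−e_prev=-1.5; u=0·(-0.5)+1/2·0.5+3/2·(-1.5)=-2; next y=3/10·1.5+3/4·(-2)=-1.05
n=2: y=-1.05, sp=1, e=sp−y=2.05; I=2.55, D=e−e_prev=2.55; u=0·2.05+1/2·2.55+3/2·2.55=5.1; next y=3/10·(-1.05)+3/4·5.1=3.51
n=3: y=3.51, sp=1, e=sp−y=-2.51; I=0.04, D=e−e_prev=-4.56; u=0·(-2.51)+1/2·0.04+3/2·(-4.56)=-6.82; next y=3/10·3.51+3/4·(-6.82)=-4.062
n=4: y=-4.062, sp=1, e=sp−y=5.062; I=5.102, D=e−e_prev=7.572; u=0·5.062+1/2·5.102+3/2·7.572=13.909; next y=3/10·(-4.062)+3/4·13.909=9.21315
n=5: y=9.21315, sp=1, e=sp−y=-8.21315; I=-3.11115, D=e−e_prev=-13.27515; u=0·(-8.21315)+1/2·(-3.11115)+3/2·(-13.27515)=-21.4683; next y=3/10·9.21315+3/4·(-21.4683)=-13.33728
n=6: y=-13.33728, sp=1, e=sp−y=14.33728; I=11.22613, D=e−e_prev=22.55043; u=0·14.33728+1/2·11.22613+3/2·22.55043=39.43871; next y=3/10·(-13.33728)+3/4·39.43871≈25.577849
n=7: y≈25.577849, sp=1, e=sp−y≈-24.577849; I≈-13.351719, D=e−e_prev≈-38.915129; u=0·(-24.577849)+1/2·(-13.351719)+3/2·(-38.915129)≈-65.048552; next y=3/10·25.577849+3/4·(-65.048552)≈-41.113059
n=8: y≈-41.113059, sp=1, e=sp−y≈42.113059; I≈28.761341, D=e−e_prev≈66.690908; u=0·42.113059+1/2·28.761341+3/2·66.690908≈114.417032; next y=3/10·(-41.113059)+3/4·114.417032≈73.478856
n=9: y≈73.478856, sp=1, e=sp−y≈-72.478856; I≈-43.717516, D=e−e_prev≈-114.591916; u=0·(-72.478856)+1/2·(-43.717516)+3/2·(-114.591916)≈-193.746632; next y=3/10·73.478856+3/4·(-193.746632)≈-123.266317

0 1 2.000 0.000
1 1 -2.000 1.500
2 1 5.100 -1.050
3 1 -6.820 3.510
4 1 13.909 -4.062
5 1 -21.468 9.213
6 1 39.439 -13.337
7 1 -65.049 25.578
8 1 114.417 -41.113
9 1 -193.747 73.479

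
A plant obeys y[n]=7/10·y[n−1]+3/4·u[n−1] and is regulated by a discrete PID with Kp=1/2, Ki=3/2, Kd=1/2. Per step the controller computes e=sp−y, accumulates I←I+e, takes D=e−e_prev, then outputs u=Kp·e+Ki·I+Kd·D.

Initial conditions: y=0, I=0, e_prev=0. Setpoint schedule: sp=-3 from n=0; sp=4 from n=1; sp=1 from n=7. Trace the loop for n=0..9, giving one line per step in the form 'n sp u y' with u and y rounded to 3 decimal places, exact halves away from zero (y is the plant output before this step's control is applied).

(exact arithmetic carried between steps; '≈' marks a value shown rounded to 6 d.p. or computed from one; I and e_prev carry over from the previous line; the table rounds u and y to 3 d.p., halves away from zero)
n=0: y=0, sp=-3, e=sp−y=-3; I=-3, D=e−e_prev=-3; u=1/2·(-3)+3/2·(-3)+1/2·(-3)=-7.5; next y=7/10·0+3/4·(-7.5)=-5.625
n=1: y=-5.625, sp=4, e=sp−y=9.625; I=6.625, D=e−e_prev=12.625; u=1/2·9.625+3/2·6.625+1/2·12.625=21.0625; next y=7/10·(-5.625)+3/4·21.0625=11.859375
n=2: y=11.859375, sp=4, e=sp−y=-7.859375; I=-1.234375, D=e−e_prev=-17.484375; u=1/2·(-7.859375)+3/2·(-1.234375)+1/2·(-17.484375)≈-14.523438; next y=7/10·11.859375+3/4·(-14.523438)≈-2.591016
n=3: y≈-2.591016, sp=4, e=sp−y≈6.591016; I≈5.356641, D=e−e_prev≈14.450391; u=1/2·6.591016+3/2·5.356641+1/2·14.450391≈18.555664; next y=7/10·(-2.591016)+3/4·18.555664≈12.103037
n=4: y≈12.103037, sp=4, e=sp−y≈-8.103037; I≈-2.746396, D=e−e_prev≈-14.694053; u=1/2·(-8.103037)+3/2·(-2.746396)+1/2·(-14.694053)≈-15.518140; next y=7/10·12.103037+3/4·(-15.518140)≈-3.166479
n=5: y≈-3.166479, sp=4, e=sp−y≈7.166479; I≈4.420082, D=e−e_prev≈15.269516; u=1/2·7.166479+3/2·4.420082+1/2·15.269516≈17.848121; next y=7/10·(-3.166479)+3/4·17.848121≈11.169555
n=6: y≈11.169555, sp=4, e=sp−y≈-7.169555; I≈-2.749473, D=e−e_prev≈-14.336034; u=1/2·(-7.169555)+3/2·(-2.749473)+1/2·(-14.336034)≈-14.877005; next y=7/10·11.169555+3/4·(-14.877005)≈-3.339065
n=7: y≈-3.339065, sp=1, e=sp−y≈4.339065; I≈1.589591, D=e−e_prev≈11.508620; u=1/2·4.339065+3/2·1.589591+1/2·11.508620≈10.308229; next y=7/10·(-3.339065)+3/4·10.308229≈5.393827
n=8: y≈5.393827, sp=1, e=sp−y≈-4.393827; I≈-2.804235, D=e−e_prev≈-8.732891; u=1/2·(-4.393827)+3/2·(-2.804235)+1/2·(-8.732891)≈-10.769712; next y=7/10·5.393827+3/4·(-10.769712)≈-4.301605
n=9: y≈-4.301605, sp=1, e=sp−y≈5.301605; I≈2.497370, D=e−e_prev≈9.695432; u=1/2·5.301605+3/2·2.497370+1/2·9.695432≈11.244574; next y=7/10·(-4.301605)+3/4·11.244574≈5.422307

0 -3 -7.500 0.000
1 4 21.063 -5.625
2 4 -14.523 11.859
3 4 18.556 -2.591
4 4 -15.518 12.103
5 4 17.848 -3.166
6 4 -14.877 11.170
7 1 10.308 -3.339
8 1 -10.770 5.394
9 1 11.245 -4.302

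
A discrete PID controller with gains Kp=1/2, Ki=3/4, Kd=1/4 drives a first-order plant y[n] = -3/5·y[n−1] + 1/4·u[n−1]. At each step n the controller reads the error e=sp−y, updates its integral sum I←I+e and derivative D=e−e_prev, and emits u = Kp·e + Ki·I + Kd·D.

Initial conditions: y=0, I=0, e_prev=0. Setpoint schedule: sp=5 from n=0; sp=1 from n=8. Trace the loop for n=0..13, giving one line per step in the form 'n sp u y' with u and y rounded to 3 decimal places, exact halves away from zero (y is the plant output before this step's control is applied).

0 5 7.500 0.000
1 5 7.188 1.875
2 5 11.805 0.672
3 5 11.936 2.548
4 5 15.883 1.455
5 5 15.805 3.098
6 5 19.150 2.093
7 5 18.920 3.532
8 1 15.763 2.611
9 1 15.679 2.374
10 1 14.408 2.495
11 1 13.902 2.105
12 1 12.814 2.213
13 1 12.437 1.876

(exact arithmetic carried between steps; '≈' marks a value shown rounded to 6 d.p. or computed from one; I and e_prev carry over from the previous line; the table rounds u and y to 3 d.p., halves away from zero)
n=0: y=0, sp=5, e=sp−y=5; I=5, D=e−e_prev=5; u=1/2·5+3/4·5+1/4·5=7.5; next y=-3/5·0+1/4·7.5=1.875
n=1: y=1.875, sp=5, e=sp−y=3.125; I=8.125, D=e−e_prev=-1.875; u=1/2·3.125+3/4·8.125+1/4·(-1.875)=7.1875; next y=-3/5·1.875+1/4·7.1875=0.671875
n=2: y=0.671875, sp=5, e=sp−y=4.328125; I=12.453125, D=e−e_prev=1.203125; u=1/2·4.328125+3/4·12.453125+1/4·1.203125≈11.804688; next y=-3/5·0.671875+1/4·11.804688≈2.548047
n=3: y≈2.548047, sp=5, e=sp−y≈2.451953; I≈14.905078, D=e−e_prev≈-1.876172; u=1/2·2.451953+3/4·14.905078+1/4·(-1.876172)≈11.935742; next y=-3/5·2.548047+1/4·11.935742≈1.455107
n=4: y≈1.455107, sp=5, e=sp−y≈3.544893; I≈18.449971, D=e−e_prev≈1.092939; u=1/2·3.544893+3/4·18.449971+1/4·1.092939≈15.883159; next y=-3/5·1.455107+1/4·15.883159≈3.097725
n=5: y≈3.097725, sp=5, e=sp−y≈1.902275; I≈20.352245, D=e−e_prev≈-1.642618; u=1/2·1.902275+3/4·20.352245+1/4·(-1.642618)≈15.804667; next y=-3/5·3.097725+1/4·15.804667≈2.092532
n=6: y≈2.092532, sp=5, e=sp−y≈2.907468; I≈23.259714, D=e−e_prev≈1.005194; u=1/2·2.907468+3/4·23.259714+1/4·1.005194≈19.149818; next y=-3/5·2.092532+1/4·19.149818≈3.531936
n=7: y≈3.531936, sp=5, e=sp−y≈1.468064; I≈24.727778, D=e−e_prev≈-1.439404; u=1/2·1.468064+3/4·24.727778+1/4·(-1.439404)≈18.920015; next y=-3/5·3.531936+1/4·18.920015≈2.610842
n=8: y≈2.610842, sp=1, e=sp−y≈-1.610842; I≈23.116936, D=e−e_prev≈-3.078907; u=1/2·(-1.610842)+3/4·23.116936+1/4·(-3.078907)≈15.762554; next y=-3/5·2.610842+1/4·15.762554≈2.374133
n=9: y≈2.374133, sp=1, e=sp−y≈-1.374133; I≈21.742803, D=e−e_prev≈0.236709; u=1/2·(-1.374133)+3/4·21.742803+1/4·0.236709≈15.679213; next y=-3/5·2.374133+1/4·15.679213≈2.495323
n=10: y≈2.495323, sp=1, e=sp−y≈-1.495323; I≈20.247479, D=e−e_prev≈-0.121190; u=1/2·(-1.495323)+3/4·20.247479+1/4·(-0.121190)≈14.407650; next y=-3/5·2.495323+1/4·14.407650≈2.104719
n=11: y≈2.104719, sp=1, e=sp−y≈-1.104719; I≈19.142761, D=e−e_prev≈0.390605; u=1/2·(-1.104719)+3/4·19.142761+1/4·0.390605≈13.902363; next y=-3/5·2.104719+1/4·13.902363≈2.212759
n=12: y≈2.212759, sp=1, e=sp−y≈-1.212759; I≈17.930001, D=e−e_prev≈-0.108041; u=1/2·(-1.212759)+3/4·17.930001+1/4·(-0.108041)≈12.814111; next y=-3/5·2.212759+1/4·12.814111≈1.875872
n=13: y≈1.875872, sp=1, e=sp−y≈-0.875872; I≈17.054129, D=e−e_prev≈0.336887; u=1/2·(-0.875872)+3/4·17.054129+1/4·0.336887≈12.436883; next y=-3/5·1.875872+1/4·12.436883≈1.983697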